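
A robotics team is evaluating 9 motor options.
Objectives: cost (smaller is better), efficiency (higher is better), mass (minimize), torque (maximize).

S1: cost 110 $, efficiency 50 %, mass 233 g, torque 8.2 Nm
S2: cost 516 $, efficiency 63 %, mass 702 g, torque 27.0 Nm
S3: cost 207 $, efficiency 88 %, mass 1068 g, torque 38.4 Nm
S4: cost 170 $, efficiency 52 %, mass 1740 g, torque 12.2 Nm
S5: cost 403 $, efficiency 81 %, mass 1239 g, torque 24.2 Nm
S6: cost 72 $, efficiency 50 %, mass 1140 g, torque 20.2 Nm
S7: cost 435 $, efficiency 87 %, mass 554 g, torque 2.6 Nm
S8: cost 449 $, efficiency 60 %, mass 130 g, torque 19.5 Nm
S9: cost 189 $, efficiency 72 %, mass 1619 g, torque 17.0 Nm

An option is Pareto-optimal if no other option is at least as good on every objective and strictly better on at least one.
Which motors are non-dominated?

S1, S2, S3, S4, S6, S7, S8, S9

S1: not dominated.
S2: not dominated.
S3: not dominated (best efficiency).
S4: not dominated.
S5: dominated by S3 (cost 207≤403, efficiency 88≥81, mass 1068≤1239, torque 38.4≥24.2).
S6: not dominated (best cost).
S7: not dominated.
S8: not dominated (best mass).
S9: not dominated.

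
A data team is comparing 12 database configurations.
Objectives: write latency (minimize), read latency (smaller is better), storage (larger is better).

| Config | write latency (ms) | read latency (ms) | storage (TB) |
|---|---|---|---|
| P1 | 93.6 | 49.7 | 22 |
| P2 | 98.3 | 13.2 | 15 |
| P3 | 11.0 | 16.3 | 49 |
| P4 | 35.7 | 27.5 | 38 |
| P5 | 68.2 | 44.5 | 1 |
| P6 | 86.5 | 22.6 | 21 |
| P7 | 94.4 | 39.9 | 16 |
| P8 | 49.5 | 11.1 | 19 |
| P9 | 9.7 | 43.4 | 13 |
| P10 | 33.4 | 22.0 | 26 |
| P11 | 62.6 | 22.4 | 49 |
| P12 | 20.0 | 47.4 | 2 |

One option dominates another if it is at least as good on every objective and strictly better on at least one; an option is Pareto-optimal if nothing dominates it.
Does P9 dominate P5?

P9 vs P5: write latency 9.7≤68.2, read latency 43.4≤44.5, storage 13≥1 — P9 is at least as good on every objective with at least one strict improvement.

Yes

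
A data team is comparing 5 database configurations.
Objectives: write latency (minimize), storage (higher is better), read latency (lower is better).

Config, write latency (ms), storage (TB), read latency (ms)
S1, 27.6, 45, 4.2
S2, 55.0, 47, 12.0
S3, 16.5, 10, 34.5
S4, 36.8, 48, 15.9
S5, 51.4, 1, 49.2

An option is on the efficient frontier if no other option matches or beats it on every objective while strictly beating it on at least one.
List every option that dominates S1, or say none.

S2: worse on write latency (55.0 vs 27.6).
S3: worse on storage (10 vs 45).
S4: worse on write latency (36.8 vs 27.6).
S5: worse on write latency (51.4 vs 27.6).
No option dominates S1.

none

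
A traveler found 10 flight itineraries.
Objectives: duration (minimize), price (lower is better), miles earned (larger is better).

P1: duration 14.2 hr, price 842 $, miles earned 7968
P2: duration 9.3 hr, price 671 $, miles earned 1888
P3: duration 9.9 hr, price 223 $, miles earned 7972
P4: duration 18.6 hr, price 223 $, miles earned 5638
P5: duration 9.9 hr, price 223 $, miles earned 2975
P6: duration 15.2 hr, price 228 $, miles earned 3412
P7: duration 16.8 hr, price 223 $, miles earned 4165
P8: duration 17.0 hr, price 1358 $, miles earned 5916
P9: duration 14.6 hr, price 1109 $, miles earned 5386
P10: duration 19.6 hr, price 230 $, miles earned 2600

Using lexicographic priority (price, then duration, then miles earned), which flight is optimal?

First minimize price: best is 223, kept {P3, P4, P5, P7}.
Then minimize duration: best is 9.9, kept {P3, P5}.
Then maximize miles earned: best is 7972, kept {P3}.

P3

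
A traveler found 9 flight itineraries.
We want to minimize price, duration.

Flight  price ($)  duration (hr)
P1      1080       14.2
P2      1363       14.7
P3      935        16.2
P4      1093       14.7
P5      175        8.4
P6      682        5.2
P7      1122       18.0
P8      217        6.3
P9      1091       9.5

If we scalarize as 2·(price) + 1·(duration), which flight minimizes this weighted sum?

P1: 2·1080 + 1·14.2 = 2174.2
P2: 2·1363 + 1·14.7 = 2740.7
P3: 2·935 + 1·16.2 = 1886.2
P4: 2·1093 + 1·14.7 = 2200.7
P5: 2·175 + 1·8.4 = 358.4
P6: 2·682 + 1·5.2 = 1369.2
P7: 2·1122 + 1·18.0 = 2262.0
P8: 2·217 + 1·6.3 = 440.3
P9: 2·1091 + 1·9.5 = 2191.5
Lowest: P5 at 358.4.

P5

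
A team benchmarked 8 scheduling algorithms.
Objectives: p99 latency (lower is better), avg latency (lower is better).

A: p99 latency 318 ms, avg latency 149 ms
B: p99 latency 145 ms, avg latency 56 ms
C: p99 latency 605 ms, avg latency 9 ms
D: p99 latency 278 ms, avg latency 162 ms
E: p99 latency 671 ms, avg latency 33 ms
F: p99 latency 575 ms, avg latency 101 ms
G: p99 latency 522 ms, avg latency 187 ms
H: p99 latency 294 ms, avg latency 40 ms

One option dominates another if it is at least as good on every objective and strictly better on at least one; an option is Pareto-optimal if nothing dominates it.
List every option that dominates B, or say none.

none

A: worse on p99 latency (318 vs 145).
C: worse on p99 latency (605 vs 145).
D: worse on p99 latency (278 vs 145).
E: worse on p99 latency (671 vs 145).
F: worse on p99 latency (575 vs 145).
G: worse on p99 latency (522 vs 145).
H: worse on p99 latency (294 vs 145).
No option dominates B.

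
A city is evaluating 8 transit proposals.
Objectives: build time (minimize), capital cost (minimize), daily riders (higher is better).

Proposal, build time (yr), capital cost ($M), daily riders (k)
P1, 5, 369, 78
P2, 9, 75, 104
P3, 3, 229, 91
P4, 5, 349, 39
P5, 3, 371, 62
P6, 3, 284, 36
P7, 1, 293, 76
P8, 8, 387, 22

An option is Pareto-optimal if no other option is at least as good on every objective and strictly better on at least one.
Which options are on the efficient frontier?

P2, P3, P7

P1: dominated by P3 (build time 3≤5, capital cost 229≤369, daily riders 91≥78).
P2: not dominated (best capital cost).
P3: not dominated.
P4: dominated by P3 (build time 3≤5, capital cost 229≤349, daily riders 91≥39).
P5: dominated by P3 (build time 3≤3, capital cost 229≤371, daily riders 91≥62).
P6: dominated by P3 (build time 3≤3, capital cost 229≤284, daily riders 91≥36).
P7: not dominated (best build time).
P8: dominated by P1 (build time 5≤8, capital cost 369≤387, daily riders 78≥22).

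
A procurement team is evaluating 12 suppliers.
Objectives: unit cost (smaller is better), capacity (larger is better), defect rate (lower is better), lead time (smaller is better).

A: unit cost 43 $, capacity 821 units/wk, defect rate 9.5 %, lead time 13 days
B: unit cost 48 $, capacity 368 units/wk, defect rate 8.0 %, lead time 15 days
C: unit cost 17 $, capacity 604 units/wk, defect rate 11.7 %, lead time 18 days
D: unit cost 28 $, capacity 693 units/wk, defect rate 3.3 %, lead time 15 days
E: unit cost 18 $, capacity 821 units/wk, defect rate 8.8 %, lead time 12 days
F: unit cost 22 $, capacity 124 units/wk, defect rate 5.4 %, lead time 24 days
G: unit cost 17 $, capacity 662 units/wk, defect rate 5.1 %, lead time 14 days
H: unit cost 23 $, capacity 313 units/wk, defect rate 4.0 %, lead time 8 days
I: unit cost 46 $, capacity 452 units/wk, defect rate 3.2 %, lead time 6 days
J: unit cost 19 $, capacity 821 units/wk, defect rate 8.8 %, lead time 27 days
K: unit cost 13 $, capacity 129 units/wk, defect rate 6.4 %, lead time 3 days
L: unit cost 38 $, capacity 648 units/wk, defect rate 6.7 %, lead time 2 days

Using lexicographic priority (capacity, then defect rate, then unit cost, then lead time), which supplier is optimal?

First maximize capacity: best is 821, kept {A, E, J}.
Then minimize defect rate: best is 8.8, kept {E, J}.
Then minimize unit cost: best is 18, kept {E}.

E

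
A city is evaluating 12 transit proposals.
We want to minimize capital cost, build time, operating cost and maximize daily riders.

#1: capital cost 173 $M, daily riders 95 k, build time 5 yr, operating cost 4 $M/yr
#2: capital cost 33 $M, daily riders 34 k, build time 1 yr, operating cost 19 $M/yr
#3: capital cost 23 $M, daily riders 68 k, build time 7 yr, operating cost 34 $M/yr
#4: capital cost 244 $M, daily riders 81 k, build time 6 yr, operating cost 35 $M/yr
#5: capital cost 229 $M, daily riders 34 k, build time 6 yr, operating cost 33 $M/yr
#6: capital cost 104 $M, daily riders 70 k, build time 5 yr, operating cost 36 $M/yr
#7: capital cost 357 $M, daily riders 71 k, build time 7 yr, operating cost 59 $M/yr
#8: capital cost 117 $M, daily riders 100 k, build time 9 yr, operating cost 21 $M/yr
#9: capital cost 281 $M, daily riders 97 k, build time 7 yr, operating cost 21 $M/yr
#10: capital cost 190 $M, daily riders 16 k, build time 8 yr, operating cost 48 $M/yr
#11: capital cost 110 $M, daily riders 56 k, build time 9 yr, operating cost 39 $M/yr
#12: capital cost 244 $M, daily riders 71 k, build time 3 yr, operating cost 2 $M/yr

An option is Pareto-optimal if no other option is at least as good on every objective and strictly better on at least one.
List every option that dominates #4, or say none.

#1

#1: capital cost 173≤244, daily riders 95≥81, build time 5≤6, operating cost 4≤35 — dominates #4.
Others (#2, #3, #5, #6, #7, #8, #9, #10, #11, #12) are each worse than #4 on at least one objective.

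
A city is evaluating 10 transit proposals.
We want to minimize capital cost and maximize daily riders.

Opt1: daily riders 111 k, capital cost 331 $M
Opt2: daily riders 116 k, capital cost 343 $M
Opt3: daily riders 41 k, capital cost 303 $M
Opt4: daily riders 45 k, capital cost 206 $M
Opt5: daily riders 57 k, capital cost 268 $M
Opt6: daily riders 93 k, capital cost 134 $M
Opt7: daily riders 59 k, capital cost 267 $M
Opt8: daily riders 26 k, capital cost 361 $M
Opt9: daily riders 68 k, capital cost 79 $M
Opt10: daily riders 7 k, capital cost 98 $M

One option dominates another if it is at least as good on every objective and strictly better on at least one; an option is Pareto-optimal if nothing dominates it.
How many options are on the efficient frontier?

Opt1: not dominated.
Opt2: not dominated (best daily riders).
Opt3: dominated by Opt4 (daily riders 45≥41, capital cost 206≤303).
Opt4: dominated by Opt6 (daily riders 93≥45, capital cost 134≤206).
Opt5: dominated by Opt6 (daily riders 93≥57, capital cost 134≤268).
Opt6: not dominated.
Opt7: dominated by Opt6 (daily riders 93≥59, capital cost 134≤267).
Opt8: dominated by Opt1 (daily riders 111≥26, capital cost 331≤361).
Opt9: not dominated (best capital cost).
Opt10: dominated by Opt9 (daily riders 68≥7, capital cost 79≤98).
Pareto-optimal: Opt1, Opt2, Opt6, Opt9 → 4.

4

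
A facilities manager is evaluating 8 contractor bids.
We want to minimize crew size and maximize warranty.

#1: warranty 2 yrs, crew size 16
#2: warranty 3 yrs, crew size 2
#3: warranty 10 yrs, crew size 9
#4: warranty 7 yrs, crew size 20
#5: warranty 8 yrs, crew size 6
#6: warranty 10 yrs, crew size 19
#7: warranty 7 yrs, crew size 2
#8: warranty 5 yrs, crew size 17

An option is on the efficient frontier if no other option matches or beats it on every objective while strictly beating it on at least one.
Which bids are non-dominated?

#3, #5, #7

#1: dominated by #2 (warranty 3≥2, crew size 2≤16).
#2: dominated by #7 (warranty 7≥3, crew size 2≤2).
#3: not dominated.
#4: dominated by #3 (warranty 10≥7, crew size 9≤20).
#5: not dominated.
#6: dominated by #3 (warranty 10≥10, crew size 9≤19).
#7: not dominated.
#8: dominated by #3 (warranty 10≥5, crew size 9≤17).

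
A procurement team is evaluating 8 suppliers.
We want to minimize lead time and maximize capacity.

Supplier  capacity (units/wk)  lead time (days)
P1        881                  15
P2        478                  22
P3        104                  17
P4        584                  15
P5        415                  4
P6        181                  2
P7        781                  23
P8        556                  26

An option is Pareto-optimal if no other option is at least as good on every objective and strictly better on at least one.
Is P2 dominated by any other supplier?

Yes

P1 vs P2: capacity 881≥478, lead time 15≤22 — P1 is at least as good on every objective and strictly better on at least one, so P1 dominates P2.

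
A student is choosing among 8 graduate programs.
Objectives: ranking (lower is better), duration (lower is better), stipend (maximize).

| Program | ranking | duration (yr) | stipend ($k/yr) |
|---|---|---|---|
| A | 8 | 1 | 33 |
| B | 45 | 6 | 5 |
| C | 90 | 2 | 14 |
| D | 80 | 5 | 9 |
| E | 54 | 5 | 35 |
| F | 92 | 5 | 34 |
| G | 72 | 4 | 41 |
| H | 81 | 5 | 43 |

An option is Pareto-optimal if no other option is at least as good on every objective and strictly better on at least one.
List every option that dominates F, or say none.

E: ranking 54≤92, duration 5≤5, stipend 35≥34 — dominates F.
G: ranking 72≤92, duration 4≤5, stipend 41≥34 — dominates F.
H: ranking 81≤92, duration 5≤5, stipend 43≥34 — dominates F.
Others (A, B, C, D) are each worse than F on at least one objective.

E, G, H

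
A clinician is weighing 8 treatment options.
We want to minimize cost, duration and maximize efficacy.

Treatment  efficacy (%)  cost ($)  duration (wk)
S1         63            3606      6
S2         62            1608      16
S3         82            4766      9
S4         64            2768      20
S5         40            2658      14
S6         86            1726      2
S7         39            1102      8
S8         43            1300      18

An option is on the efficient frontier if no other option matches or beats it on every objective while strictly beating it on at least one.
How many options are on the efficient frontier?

4

S1: dominated by S6 (efficacy 86≥63, cost 1726≤3606, duration 2≤6).
S2: not dominated.
S3: dominated by S6 (efficacy 86≥82, cost 1726≤4766, duration 2≤9).
S4: dominated by S6 (efficacy 86≥64, cost 1726≤2768, duration 2≤20).
S5: dominated by S6 (efficacy 86≥40, cost 1726≤2658, duration 2≤14).
S6: not dominated (best efficacy).
S7: not dominated (best cost).
S8: not dominated.
Pareto-optimal: S2, S6, S7, S8 → 4.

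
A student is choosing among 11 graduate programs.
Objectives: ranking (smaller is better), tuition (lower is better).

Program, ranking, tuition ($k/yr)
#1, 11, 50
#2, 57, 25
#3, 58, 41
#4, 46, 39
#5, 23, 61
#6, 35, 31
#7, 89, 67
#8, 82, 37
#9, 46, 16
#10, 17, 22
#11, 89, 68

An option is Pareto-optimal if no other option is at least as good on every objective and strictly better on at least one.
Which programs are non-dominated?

#1, #9, #10

#1: not dominated (best ranking).
#2: dominated by #9 (ranking 46≤57, tuition 16≤25).
#3: dominated by #2 (ranking 57≤58, tuition 25≤41).
#4: dominated by #6 (ranking 35≤46, tuition 31≤39).
#5: dominated by #1 (ranking 11≤23, tuition 50≤61).
#6: dominated by #10 (ranking 17≤35, tuition 22≤31).
#7: dominated by #1 (ranking 11≤89, tuition 50≤67).
#8: dominated by #2 (ranking 57≤82, tuition 25≤37).
#9: not dominated (best tuition).
#10: not dominated.
#11: dominated by #1 (ranking 11≤89, tuition 50≤68).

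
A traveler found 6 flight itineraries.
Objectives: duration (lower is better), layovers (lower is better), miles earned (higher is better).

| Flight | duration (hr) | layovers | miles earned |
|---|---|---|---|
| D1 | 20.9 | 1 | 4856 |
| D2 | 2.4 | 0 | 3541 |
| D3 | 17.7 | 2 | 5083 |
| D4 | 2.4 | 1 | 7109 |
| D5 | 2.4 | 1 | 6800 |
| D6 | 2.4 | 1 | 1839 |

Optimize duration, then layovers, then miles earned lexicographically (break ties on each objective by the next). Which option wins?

First minimize duration: best is 2.4, kept {D2, D4, D5, D6}.
Then minimize layovers: best is 0, kept {D2}.

D2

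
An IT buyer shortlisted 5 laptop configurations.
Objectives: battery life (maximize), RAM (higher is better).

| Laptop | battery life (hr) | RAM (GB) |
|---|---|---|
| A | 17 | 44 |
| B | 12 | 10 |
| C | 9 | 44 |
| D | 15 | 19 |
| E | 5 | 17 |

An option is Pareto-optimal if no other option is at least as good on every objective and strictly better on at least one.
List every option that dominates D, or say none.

A: battery life 17≥15, RAM 44≥19 — dominates D.
Others (B, C, E) are each worse than D on at least one objective.

A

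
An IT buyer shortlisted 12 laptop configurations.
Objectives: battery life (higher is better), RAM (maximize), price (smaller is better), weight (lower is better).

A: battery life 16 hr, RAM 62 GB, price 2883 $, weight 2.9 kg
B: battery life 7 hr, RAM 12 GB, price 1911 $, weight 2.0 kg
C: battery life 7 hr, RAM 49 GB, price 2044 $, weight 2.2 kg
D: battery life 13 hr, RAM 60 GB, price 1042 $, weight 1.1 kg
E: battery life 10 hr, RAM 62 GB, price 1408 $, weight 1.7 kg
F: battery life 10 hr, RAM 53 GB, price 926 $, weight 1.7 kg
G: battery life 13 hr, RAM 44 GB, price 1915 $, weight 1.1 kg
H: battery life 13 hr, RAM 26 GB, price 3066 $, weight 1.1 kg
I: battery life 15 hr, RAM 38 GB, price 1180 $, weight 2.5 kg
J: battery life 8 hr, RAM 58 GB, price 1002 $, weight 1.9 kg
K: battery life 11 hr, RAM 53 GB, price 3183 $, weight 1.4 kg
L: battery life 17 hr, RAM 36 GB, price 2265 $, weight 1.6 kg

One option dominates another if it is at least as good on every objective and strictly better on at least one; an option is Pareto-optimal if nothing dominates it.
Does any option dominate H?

Yes

D vs H: battery life 13≥13, RAM 60≥26, price 1042≤3066, weight 1.1≤1.1 — D is at least as good on every objective and strictly better on at least one, so D dominates H.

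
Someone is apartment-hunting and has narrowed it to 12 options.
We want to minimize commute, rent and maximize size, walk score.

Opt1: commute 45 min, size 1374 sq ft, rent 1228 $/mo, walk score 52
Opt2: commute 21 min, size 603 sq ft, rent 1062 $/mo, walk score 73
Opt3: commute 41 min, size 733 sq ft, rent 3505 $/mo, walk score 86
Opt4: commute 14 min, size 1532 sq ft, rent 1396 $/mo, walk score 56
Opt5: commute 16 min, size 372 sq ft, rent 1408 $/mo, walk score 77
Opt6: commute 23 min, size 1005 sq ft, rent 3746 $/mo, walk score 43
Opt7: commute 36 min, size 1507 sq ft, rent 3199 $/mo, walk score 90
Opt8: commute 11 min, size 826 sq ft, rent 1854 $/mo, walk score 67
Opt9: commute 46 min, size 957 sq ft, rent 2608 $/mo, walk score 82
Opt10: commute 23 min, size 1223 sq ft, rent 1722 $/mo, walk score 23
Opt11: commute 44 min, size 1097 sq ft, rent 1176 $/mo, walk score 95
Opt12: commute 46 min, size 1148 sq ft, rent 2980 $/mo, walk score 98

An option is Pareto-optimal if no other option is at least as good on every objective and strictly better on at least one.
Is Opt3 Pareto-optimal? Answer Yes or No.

Opt7 vs Opt3: commute 36≤41, size 1507≥733, rent 3199≤3505, walk score 90≥86 — Opt7 is at least as good on every objective and strictly better on at least one, so Opt7 dominates Opt3.

No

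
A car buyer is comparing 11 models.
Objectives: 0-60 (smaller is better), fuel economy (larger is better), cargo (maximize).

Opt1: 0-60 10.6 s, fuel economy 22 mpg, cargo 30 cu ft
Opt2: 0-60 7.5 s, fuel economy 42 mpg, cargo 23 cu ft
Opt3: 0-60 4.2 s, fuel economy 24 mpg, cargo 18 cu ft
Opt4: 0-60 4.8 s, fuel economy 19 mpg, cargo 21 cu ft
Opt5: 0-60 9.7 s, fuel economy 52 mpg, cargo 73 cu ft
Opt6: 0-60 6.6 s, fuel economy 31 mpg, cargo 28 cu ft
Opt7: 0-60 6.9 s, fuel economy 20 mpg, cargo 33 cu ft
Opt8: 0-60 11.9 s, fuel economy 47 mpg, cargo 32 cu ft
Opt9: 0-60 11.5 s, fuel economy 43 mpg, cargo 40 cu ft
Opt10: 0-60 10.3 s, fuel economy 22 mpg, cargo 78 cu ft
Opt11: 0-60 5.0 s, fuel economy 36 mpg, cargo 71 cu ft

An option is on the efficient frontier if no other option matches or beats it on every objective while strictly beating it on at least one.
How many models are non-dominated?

6

Opt1: dominated by Opt5 (0-60 9.7≤10.6, fuel economy 52≥22, cargo 73≥30).
Opt2: not dominated.
Opt3: not dominated (best 0-60).
Opt4: not dominated.
Opt5: not dominated (best fuel economy).
Opt6: dominated by Opt11 (0-60 5.0≤6.6, fuel economy 36≥31, cargo 71≥28).
Opt7: dominated by Opt11 (0-60 5.0≤6.9, fuel economy 36≥20, cargo 71≥33).
Opt8: dominated by Opt5 (0-60 9.7≤11.9, fuel economy 52≥47, cargo 73≥32).
Opt9: dominated by Opt5 (0-60 9.7≤11.5, fuel economy 52≥43, cargo 73≥40).
Opt10: not dominated (best cargo).
Opt11: not dominated.
Pareto-optimal: Opt2, Opt3, Opt4, Opt5, Opt10, Opt11 → 6.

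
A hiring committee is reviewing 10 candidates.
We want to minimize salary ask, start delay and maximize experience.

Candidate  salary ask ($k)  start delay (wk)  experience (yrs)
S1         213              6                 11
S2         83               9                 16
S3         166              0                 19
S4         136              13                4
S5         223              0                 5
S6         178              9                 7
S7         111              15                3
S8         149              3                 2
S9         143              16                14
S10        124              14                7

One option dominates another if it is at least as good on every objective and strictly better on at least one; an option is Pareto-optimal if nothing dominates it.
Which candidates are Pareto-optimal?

S1: dominated by S3 (salary ask 166≤213, start delay 0≤6, experience 19≥11).
S2: not dominated (best salary ask).
S3: not dominated (best experience).
S4: dominated by S2 (salary ask 83≤136, start delay 9≤13, experience 16≥4).
S5: dominated by S3 (salary ask 166≤223, start delay 0≤0, experience 19≥5).
S6: dominated by S2 (salary ask 83≤178, start delay 9≤9, experience 16≥7).
S7: dominated by S2 (salary ask 83≤111, start delay 9≤15, experience 16≥3).
S8: not dominated.
S9: dominated by S2 (salary ask 83≤143, start delay 9≤16, experience 16≥14).
S10: dominated by S2 (salary ask 83≤124, start delay 9≤14, experience 16≥7).

S2, S3, S8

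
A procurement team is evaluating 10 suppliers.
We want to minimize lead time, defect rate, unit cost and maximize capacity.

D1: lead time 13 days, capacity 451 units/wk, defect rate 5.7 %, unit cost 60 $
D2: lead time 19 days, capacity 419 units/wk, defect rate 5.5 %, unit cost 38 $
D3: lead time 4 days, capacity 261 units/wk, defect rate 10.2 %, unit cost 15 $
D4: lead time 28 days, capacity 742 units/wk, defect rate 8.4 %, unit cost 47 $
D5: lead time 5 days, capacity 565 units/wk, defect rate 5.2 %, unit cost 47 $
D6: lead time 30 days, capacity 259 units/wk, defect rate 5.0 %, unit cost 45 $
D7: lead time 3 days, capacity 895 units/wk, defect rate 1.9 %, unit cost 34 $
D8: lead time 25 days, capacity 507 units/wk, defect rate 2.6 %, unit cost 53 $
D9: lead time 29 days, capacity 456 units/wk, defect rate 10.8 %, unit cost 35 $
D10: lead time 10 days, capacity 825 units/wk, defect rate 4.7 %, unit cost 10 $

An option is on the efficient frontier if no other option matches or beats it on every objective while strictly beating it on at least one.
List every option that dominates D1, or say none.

D5, D7, D10

D5: lead time 5≤13, capacity 565≥451, defect rate 5.2≤5.7, unit cost 47≤60 — dominates D1.
D7: lead time 3≤13, capacity 895≥451, defect rate 1.9≤5.7, unit cost 34≤60 — dominates D1.
D10: lead time 10≤13, capacity 825≥451, defect rate 4.7≤5.7, unit cost 10≤60 — dominates D1.
Others (D2, D3, D4, D6, D8, D9) are each worse than D1 on at least one objective.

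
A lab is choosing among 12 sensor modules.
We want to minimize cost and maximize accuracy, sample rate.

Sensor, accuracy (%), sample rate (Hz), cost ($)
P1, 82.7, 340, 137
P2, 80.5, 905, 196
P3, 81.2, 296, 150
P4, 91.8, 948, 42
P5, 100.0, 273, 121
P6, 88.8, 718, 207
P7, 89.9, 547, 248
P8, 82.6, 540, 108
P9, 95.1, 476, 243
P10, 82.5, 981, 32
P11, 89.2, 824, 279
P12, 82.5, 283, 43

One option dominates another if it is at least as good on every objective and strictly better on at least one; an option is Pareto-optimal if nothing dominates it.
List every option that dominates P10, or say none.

none

P1: worse on sample rate (340 vs 981).
P2: worse on accuracy (80.5 vs 82.5).
P3: worse on accuracy (81.2 vs 82.5).
P4: worse on sample rate (948 vs 981).
P5: worse on sample rate (273 vs 981).
P6: worse on sample rate (718 vs 981).
P7: worse on sample rate (547 vs 981).
P8: worse on sample rate (540 vs 981).
P9: worse on sample rate (476 vs 981).
P11: worse on sample rate (824 vs 981).
P12: worse on sample rate (283 vs 981).
No option dominates P10.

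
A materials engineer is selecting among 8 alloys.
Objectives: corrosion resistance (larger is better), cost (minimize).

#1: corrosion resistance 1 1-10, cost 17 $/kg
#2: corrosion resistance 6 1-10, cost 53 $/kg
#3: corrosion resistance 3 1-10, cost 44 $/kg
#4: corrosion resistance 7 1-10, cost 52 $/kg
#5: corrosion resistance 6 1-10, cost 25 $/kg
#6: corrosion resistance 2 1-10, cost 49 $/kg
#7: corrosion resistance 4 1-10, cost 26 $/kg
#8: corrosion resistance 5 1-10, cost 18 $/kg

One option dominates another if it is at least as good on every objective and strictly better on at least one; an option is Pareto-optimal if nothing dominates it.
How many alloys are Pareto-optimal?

#1: not dominated (best cost).
#2: dominated by #4 (corrosion resistance 7≥6, cost 52≤53).
#3: dominated by #5 (corrosion resistance 6≥3, cost 25≤44).
#4: not dominated (best corrosion resistance).
#5: not dominated.
#6: dominated by #3 (corrosion resistance 3≥2, cost 44≤49).
#7: dominated by #5 (corrosion resistance 6≥4, cost 25≤26).
#8: not dominated.
Pareto-optimal: #1, #4, #5, #8 → 4.

4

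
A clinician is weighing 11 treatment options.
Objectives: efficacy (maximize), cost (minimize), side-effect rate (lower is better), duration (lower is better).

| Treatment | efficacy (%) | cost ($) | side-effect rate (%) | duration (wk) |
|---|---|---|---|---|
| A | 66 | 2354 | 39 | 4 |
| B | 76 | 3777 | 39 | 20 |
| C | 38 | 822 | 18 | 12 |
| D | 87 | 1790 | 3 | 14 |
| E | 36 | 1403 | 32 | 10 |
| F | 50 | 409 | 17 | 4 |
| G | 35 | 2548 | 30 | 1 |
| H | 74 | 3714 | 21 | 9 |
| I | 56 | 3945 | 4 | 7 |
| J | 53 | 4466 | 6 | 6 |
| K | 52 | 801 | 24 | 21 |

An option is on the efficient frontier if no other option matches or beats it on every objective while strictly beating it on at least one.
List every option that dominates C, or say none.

F

F: efficacy 50≥38, cost 409≤822, side-effect rate 17≤18, duration 4≤12 — dominates C.
Others (A, B, D, E, G, H, I, J, K) are each worse than C on at least one objective.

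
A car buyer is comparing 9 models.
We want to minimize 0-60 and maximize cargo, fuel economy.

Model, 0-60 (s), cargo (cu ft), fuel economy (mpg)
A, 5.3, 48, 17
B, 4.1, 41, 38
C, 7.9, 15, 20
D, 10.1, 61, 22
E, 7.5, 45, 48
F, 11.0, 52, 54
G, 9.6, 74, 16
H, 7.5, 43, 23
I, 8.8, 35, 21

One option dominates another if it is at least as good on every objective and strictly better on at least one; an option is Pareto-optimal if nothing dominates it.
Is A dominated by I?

No

I vs A: I is worse on 0-60 (8.8 vs 5.3), so it does not dominate A.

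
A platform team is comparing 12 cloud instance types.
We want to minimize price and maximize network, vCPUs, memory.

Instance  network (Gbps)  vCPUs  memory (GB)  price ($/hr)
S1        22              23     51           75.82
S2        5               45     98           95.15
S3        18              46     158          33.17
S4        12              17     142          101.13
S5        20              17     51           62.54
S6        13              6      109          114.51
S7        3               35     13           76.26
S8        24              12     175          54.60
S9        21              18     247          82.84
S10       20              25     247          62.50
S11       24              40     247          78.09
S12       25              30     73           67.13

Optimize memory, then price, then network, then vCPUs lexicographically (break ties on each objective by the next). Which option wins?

S10

First maximize memory: best is 247, kept {S9, S10, S11}.
Then minimize price: best is 62.50, kept {S10}.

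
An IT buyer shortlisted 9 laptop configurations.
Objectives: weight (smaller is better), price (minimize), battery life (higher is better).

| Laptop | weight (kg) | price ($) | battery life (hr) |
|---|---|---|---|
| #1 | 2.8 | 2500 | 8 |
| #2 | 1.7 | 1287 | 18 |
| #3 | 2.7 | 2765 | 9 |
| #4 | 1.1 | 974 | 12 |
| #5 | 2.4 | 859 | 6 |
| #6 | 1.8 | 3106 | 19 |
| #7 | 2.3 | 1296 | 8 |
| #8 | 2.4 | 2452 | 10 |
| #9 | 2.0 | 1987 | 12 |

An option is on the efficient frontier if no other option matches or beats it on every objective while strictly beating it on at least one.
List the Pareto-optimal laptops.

#2, #4, #5, #6

#1: dominated by #2 (weight 1.7≤2.8, price 1287≤2500, battery life 18≥8).
#2: not dominated.
#3: dominated by #2 (weight 1.7≤2.7, price 1287≤2765, battery life 18≥9).
#4: not dominated (best weight).
#5: not dominated (best price).
#6: not dominated (best battery life).
#7: dominated by #2 (weight 1.7≤2.3, price 1287≤1296, battery life 18≥8).
#8: dominated by #2 (weight 1.7≤2.4, price 1287≤2452, battery life 18≥10).
#9: dominated by #2 (weight 1.7≤2.0, price 1287≤1987, battery life 18≥12).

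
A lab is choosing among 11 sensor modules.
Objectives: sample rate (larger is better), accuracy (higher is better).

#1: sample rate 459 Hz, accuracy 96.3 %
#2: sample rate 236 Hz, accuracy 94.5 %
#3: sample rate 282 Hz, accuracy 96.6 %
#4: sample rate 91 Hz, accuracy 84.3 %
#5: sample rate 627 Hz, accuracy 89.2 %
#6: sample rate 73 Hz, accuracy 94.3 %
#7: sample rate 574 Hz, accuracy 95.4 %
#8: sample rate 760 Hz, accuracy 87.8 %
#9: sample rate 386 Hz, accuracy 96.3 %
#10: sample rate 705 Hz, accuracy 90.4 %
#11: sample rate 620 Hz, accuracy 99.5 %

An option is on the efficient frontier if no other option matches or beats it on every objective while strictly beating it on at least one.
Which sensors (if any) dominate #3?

#11: sample rate 620≥282, accuracy 99.5≥96.6 — dominates #3.
Others (#1, #2, #4, #5, #6, #7, #8, #9, #10) are each worse than #3 on at least one objective.

#11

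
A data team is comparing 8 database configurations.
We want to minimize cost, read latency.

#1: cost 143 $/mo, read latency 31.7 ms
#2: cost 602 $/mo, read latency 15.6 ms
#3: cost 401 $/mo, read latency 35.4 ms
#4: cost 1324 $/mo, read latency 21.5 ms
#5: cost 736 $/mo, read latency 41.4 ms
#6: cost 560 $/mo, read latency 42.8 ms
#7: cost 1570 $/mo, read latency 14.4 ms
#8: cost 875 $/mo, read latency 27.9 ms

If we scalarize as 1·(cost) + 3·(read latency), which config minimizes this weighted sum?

#1

#1: 1·143 + 3·31.7 = 238.1
#2: 1·602 + 3·15.6 = 648.8
#3: 1·401 + 3·35.4 = 507.2
#4: 1·1324 + 3·21.5 = 1388.5
#5: 1·736 + 3·41.4 = 860.2
#6: 1·560 + 3·42.8 = 688.4
#7: 1·1570 + 3·14.4 = 1613.2
#8: 1·875 + 3·27.9 = 958.7
Lowest: #1 at 238.1.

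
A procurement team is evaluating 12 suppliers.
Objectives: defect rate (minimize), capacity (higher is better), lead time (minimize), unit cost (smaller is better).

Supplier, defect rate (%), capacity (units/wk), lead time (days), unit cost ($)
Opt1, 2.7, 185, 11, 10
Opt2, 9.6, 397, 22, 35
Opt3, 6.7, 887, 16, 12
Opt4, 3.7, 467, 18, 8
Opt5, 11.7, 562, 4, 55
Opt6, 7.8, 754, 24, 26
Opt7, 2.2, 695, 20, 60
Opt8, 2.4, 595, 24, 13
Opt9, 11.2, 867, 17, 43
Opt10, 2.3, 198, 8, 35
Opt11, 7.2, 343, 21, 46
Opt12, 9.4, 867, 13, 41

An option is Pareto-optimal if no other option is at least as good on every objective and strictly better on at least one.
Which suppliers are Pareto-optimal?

Opt1, Opt3, Opt4, Opt5, Opt7, Opt8, Opt10, Opt12

Opt1: not dominated.
Opt2: dominated by Opt3 (defect rate 6.7≤9.6, capacity 887≥397, lead time 16≤22, unit cost 12≤35).
Opt3: not dominated (best capacity).
Opt4: not dominated (best unit cost).
Opt5: not dominated (best lead time).
Opt6: dominated by Opt3 (defect rate 6.7≤7.8, capacity 887≥754, lead time 16≤24, unit cost 12≤26).
Opt7: not dominated (best defect rate).
Opt8: not dominated.
Opt9: dominated by Opt3 (defect rate 6.7≤11.2, capacity 887≥867, lead time 16≤17, unit cost 12≤43).
Opt10: not dominated.
Opt11: dominated by Opt3 (defect rate 6.7≤7.2, capacity 887≥343, lead time 16≤21, unit cost 12≤46).
Opt12: not dominated.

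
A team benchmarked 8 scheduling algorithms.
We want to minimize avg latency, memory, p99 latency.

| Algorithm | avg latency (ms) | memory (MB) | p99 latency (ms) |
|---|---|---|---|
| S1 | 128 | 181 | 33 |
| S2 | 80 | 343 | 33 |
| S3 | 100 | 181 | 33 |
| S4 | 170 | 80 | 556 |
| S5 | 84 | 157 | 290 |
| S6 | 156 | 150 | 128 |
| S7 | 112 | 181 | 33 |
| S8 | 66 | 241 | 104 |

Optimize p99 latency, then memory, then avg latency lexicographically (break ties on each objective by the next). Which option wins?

First minimize p99 latency: best is 33, kept {S1, S2, S3, S7}.
Then minimize memory: best is 181, kept {S1, S3, S7}.
Then minimize avg latency: best is 100, kept {S3}.

S3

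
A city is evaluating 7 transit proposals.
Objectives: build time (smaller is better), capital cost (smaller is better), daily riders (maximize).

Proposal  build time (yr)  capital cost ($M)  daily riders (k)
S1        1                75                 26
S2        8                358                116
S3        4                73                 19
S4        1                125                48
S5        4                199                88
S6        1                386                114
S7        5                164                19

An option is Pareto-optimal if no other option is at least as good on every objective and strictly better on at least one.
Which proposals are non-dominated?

S1: not dominated.
S2: not dominated (best daily riders).
S3: not dominated (best capital cost).
S4: not dominated.
S5: not dominated.
S6: not dominated.
S7: dominated by S1 (build time 1≤5, capital cost 75≤164, daily riders 26≥19).

S1, S2, S3, S4, S5, S6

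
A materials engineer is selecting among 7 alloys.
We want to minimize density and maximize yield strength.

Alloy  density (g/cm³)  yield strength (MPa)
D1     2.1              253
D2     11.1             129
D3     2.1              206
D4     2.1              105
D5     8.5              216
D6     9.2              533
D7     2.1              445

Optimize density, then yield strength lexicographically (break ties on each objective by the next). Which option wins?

First minimize density: best is 2.1, kept {D1, D3, D4, D7}.
Then maximize yield strength: best is 445, kept {D7}.

D7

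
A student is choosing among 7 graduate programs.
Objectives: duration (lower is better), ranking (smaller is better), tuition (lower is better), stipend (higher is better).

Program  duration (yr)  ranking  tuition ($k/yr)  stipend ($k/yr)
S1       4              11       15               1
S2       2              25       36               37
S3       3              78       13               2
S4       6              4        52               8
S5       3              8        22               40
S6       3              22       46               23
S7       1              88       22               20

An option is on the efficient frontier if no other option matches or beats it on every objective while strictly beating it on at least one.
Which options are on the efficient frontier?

S1: not dominated.
S2: not dominated.
S3: not dominated (best tuition).
S4: not dominated (best ranking).
S5: not dominated (best stipend).
S6: dominated by S5 (duration 3≤3, ranking 8≤22, tuition 22≤46, stipend 40≥23).
S7: not dominated (best duration).

S1, S2, S3, S4, S5, S7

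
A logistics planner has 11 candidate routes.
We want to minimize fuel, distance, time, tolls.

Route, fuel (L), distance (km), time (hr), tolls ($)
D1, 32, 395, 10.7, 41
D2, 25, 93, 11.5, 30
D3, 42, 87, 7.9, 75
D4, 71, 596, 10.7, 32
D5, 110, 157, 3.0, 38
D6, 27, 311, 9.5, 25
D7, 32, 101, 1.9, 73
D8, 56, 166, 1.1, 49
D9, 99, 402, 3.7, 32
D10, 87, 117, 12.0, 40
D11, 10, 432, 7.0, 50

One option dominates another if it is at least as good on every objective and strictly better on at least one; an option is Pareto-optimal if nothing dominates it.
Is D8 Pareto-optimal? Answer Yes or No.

Yes

D1: worse on distance (395 vs 166).
D2: worse on time (11.5 vs 1.1).
D3: worse on time (7.9 vs 1.1).
D4: worse on fuel (71 vs 56).
D5: worse on fuel (110 vs 56).
D6: worse on distance (311 vs 166).
D7: worse on time (1.9 vs 1.1).
D9: worse on fuel (99 vs 56).
D10: worse on fuel (87 vs 56).
D11: worse on distance (432 vs 166).
No option is at least as good as D8 on every objective and strictly better on one.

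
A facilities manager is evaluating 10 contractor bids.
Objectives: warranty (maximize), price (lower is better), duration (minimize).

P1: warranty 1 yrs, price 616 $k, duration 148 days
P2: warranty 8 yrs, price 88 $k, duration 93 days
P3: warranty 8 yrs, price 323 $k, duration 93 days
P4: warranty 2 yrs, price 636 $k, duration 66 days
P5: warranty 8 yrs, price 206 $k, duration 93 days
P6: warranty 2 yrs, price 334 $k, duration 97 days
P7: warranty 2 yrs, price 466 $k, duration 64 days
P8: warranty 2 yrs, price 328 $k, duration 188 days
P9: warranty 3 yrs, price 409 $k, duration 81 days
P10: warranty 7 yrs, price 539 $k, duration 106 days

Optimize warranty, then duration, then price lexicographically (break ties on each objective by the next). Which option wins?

First maximize warranty: best is 8, kept {P2, P3, P5}.
Then minimize duration: best is 93, kept {P2, P3, P5}.
Then minimize price: best is 88, kept {P2}.

P2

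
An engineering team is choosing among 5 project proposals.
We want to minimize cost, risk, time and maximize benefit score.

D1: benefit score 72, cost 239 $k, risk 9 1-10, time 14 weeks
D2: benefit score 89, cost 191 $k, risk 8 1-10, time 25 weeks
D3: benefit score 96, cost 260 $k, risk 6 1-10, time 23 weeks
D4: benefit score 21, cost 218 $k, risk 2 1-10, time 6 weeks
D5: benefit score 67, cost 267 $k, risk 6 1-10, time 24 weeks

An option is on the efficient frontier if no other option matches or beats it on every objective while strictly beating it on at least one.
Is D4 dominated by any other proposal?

No

D1: worse on cost (239 vs 218).
D2: worse on risk (8 vs 2).
D3: worse on cost (260 vs 218).
D5: worse on cost (267 vs 218).
No option is at least as good as D4 on every objective and strictly better on one.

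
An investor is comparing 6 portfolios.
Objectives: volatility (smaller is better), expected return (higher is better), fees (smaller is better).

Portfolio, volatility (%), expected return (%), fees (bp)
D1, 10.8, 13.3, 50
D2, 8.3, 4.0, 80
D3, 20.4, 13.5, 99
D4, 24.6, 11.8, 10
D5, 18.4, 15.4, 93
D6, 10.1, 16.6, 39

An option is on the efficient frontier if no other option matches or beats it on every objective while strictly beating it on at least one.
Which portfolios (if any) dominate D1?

D6

D6: volatility 10.1≤10.8, expected return 16.6≥13.3, fees 39≤50 — dominates D1.
Others (D2, D3, D4, D5) are each worse than D1 on at least one objective.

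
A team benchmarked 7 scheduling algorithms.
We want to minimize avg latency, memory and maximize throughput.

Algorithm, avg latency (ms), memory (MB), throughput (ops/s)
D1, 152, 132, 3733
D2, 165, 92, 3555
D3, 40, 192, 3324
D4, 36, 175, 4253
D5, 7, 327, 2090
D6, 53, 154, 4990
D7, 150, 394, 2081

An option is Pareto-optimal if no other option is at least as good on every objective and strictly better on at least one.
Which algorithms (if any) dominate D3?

D4: avg latency 36≤40, memory 175≤192, throughput 4253≥3324 — dominates D3.
Others (D1, D2, D5, D6, D7) are each worse than D3 on at least one objective.

D4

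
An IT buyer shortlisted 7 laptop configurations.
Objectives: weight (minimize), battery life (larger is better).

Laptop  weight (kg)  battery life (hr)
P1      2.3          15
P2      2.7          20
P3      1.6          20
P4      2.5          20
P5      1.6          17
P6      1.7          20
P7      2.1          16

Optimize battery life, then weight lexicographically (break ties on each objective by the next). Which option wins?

First maximize battery life: best is 20, kept {P2, P3, P4, P6}.
Then minimize weight: best is 1.6, kept {P3}.

P3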